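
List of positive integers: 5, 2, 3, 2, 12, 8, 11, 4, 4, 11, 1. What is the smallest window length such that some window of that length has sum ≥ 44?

Extend right; whenever the sum reaches 44, record the length and shrink from the left:
add 5: running sum 5 < 44
add 2: running sum 7 < 44
add 3: running sum 10 < 44
add 2: running sum 12 < 44
add 12: running sum 24 < 44
add 8: running sum 32 < 44
add 11: running sum 43 < 44
add 4: shortest ending here [5, 2, 3, 2, 12, 8, 11, 4] sum 47, len 8
add 4: shortest ending here [3, 2, 12, 8, 11, 4, 4] sum 44, len 7
add 11: shortest ending here [12, 8, 11, 4, 4, 11] sum 50, len 6
add 1: shortest ending here [12, 8, 11, 4, 4, 11, 1] sum 51, len 7
Shortest qualifying length: 6.

6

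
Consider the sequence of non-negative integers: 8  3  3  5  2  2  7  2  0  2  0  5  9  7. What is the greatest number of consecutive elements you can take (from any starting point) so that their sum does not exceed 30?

Extend to the right; shrink from the left whenever the sum exceeds 30:
→ 8: sum 8, len 1
→ 3: sum 11, len 2
→ 3: sum 14, len 3
→ 5: sum 19, len 4
→ 2: sum 21, len 5
→ 2: sum 23, len 6
→ 7: sum 30, len 7
→ 2 (dropped 8): sum 24, len 7
→ 0: sum 24, len 8
→ 2: sum 26, len 9
→ 0: sum 26, len 10
→ 5 (dropped 3): sum 28, len 10
→ 9 (dropped 3, 5): sum 29, len 9
→ 7 (dropped 2, 2, 7): sum 25, len 7
Longest length seen: 10.

10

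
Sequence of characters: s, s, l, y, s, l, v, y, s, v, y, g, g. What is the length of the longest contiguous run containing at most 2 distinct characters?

[s] 1 distinct, len 1
[s, s] 1 distinct, len 2
[s, s, l] 2 distinct, len 3
[l, y] 2 distinct, len 2
[y, s] 2 distinct, len 2
[s, l] 2 distinct, len 2
[l, v] 2 distinct, len 2
[v, y] 2 distinct, len 2
[y, s] 2 distinct, len 2
[s, v] 2 distinct, len 2
[v, y] 2 distinct, len 2
[y, g] 2 distinct, len 2
[y, g, g] 2 distinct, len 3
Longest length with ≤2 distinct: 3.

3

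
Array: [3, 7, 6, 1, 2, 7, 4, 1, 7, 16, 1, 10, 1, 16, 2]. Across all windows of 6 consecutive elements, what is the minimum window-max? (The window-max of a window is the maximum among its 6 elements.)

Each size-6 window and its max:
(3, 7, 6, 1, 2, 7) → max 7
(7, 6, 1, 2, 7, 4) → max 7
(6, 1, 2, 7, 4, 1) → max 7
(1, 2, 7, 4, 1, 7) → max 7
(2, 7, 4, 1, 7, 16) → max 16
(7, 4, 1, 7, 16, 1) → max 16
(4, 1, 7, 16, 1, 10) → max 16
(1, 7, 16, 1, 10, 1) → max 16
(7, 16, 1, 10, 1, 16) → max 16
(16, 1, 10, 1, 16, 2) → max 16
Minimum of these is 7.

7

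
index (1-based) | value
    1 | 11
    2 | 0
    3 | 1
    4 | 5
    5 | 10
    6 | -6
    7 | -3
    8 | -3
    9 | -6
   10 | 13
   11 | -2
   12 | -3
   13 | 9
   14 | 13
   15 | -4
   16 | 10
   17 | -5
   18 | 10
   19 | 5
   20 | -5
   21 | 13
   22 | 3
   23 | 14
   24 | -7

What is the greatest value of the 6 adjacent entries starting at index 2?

Elements at indices 2..7: 0, 1, 5, 10, -6, -3
max(0, 1, 5, 10, -6, -3) = 10

10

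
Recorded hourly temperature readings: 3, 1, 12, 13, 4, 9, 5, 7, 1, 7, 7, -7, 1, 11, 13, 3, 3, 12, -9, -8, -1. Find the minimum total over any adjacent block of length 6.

0

3 1 12 13 4 9 → sum 42
1 12 13 4 9 5 → sum 44
12 13 4 9 5 7 → sum 50
13 4 9 5 7 1 → sum 39
4 9 5 7 1 7 → sum 33
9 5 7 1 7 7 → sum 36
5 7 1 7 7 -7 → sum 20
7 1 7 7 -7 1 → sum 16
1 7 7 -7 1 11 → sum 20
7 7 -7 1 11 13 → sum 32
7 -7 1 11 13 3 → sum 28
-7 1 11 13 3 3 → sum 24
1 11 13 3 3 12 → sum 43
11 13 3 3 12 -9 → sum 33
13 3 3 12 -9 -8 → sum 14
3 3 12 -9 -8 -1 → sum 0
Minimum of these is 0.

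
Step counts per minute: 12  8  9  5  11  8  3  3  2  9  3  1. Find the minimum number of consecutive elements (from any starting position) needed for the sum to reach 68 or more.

10

add 12: running sum 12 < 68
add 8: running sum 20 < 68
add 9: running sum 29 < 68
add 5: running sum 34 < 68
add 11: running sum 45 < 68
add 8: running sum 53 < 68
add 3: running sum 56 < 68
add 3: running sum 59 < 68
add 2: running sum 61 < 68
add 9: shortest ending here [12, 8, 9, 5, 11, 8, 3, 3, 2, 9] sum 70, len 10
add 3: shortest ending here [12, 8, 9, 5, 11, 8, 3, 3, 2, 9, 3] sum 73, len 11
add 1: shortest ending here [12, 8, 9, 5, 11, 8, 3, 3, 2, 9, 3, 1] sum 74, len 12
Shortest qualifying length: 10.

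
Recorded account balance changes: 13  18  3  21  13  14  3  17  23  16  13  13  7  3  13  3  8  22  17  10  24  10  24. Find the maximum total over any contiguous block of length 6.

107

[13, 18, 3, 21, 13, 14] → sum 82
[18, 3, 21, 13, 14, 3] → sum 72
[3, 21, 13, 14, 3, 17] → sum 71
[21, 13, 14, 3, 17, 23] → sum 91
[13, 14, 3, 17, 23, 16] → sum 86
[14, 3, 17, 23, 16, 13] → sum 86
[3, 17, 23, 16, 13, 13] → sum 85
[17, 23, 16, 13, 13, 7] → sum 89
[23, 16, 13, 13, 7, 3] → sum 75
[16, 13, 13, 7, 3, 13] → sum 65
[13, 13, 7, 3, 13, 3] → sum 52
[13, 7, 3, 13, 3, 8] → sum 47
[7, 3, 13, 3, 8, 22] → sum 56
[3, 13, 3, 8, 22, 17] → sum 66
[13, 3, 8, 22, 17, 10] → sum 73
[3, 8, 22, 17, 10, 24] → sum 84
[8, 22, 17, 10, 24, 10] → sum 91
[22, 17, 10, 24, 10, 24] → sum 107
Maximum of these is 107.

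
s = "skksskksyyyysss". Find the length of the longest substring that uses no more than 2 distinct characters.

add s: window [s] (1 distinct), len 1
add k: window [s, k] (2 distinct), len 2
add k: window [s, k, k] (2 distinct), len 3
add s: window [s, k, k, s] (2 distinct), len 4
add s: window [s, k, k, s, s] (2 distinct), len 5
add k: window [s, k, k, s, s, k] (2 distinct), len 6
add k: window [s, k, k, s, s, k, k] (2 distinct), len 7
add s: window [s, k, k, s, s, k, k, s] (2 distinct), len 8
add y: window [s, y] (2 distinct), len 2
add y: window [s, y, y] (2 distinct), len 3
add y: window [s, y, y, y] (2 distinct), len 4
add y: window [s, y, y, y, y] (2 distinct), len 5
add s: window [s, y, y, y, y, s] (2 distinct), len 6
add s: window [s, y, y, y, y, s, s] (2 distinct), len 7
add s: window [s, y, y, y, y, s, s, s] (2 distinct), len 8
Longest length with ≤2 distinct: 8.

8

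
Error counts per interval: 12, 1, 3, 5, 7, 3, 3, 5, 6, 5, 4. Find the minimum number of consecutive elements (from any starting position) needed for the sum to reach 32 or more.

add 12: running sum 12 < 32
add 1: running sum 13 < 32
add 3: running sum 16 < 32
add 5: running sum 21 < 32
add 7: running sum 28 < 32
add 3: running sum 31 < 32
add 3: shortest ending here [12, 1, 3, 5, 7, 3, 3] sum 34, len 7
add 5: shortest ending here [12, 1, 3, 5, 7, 3, 3, 5] sum 39, len 8
add 6: shortest ending here [3, 5, 7, 3, 3, 5, 6] sum 32, len 7
add 5: shortest ending here [5, 7, 3, 3, 5, 6, 5] sum 34, len 7
add 4: shortest ending here [7, 3, 3, 5, 6, 5, 4] sum 33, len 7
Shortest qualifying length: 7.

7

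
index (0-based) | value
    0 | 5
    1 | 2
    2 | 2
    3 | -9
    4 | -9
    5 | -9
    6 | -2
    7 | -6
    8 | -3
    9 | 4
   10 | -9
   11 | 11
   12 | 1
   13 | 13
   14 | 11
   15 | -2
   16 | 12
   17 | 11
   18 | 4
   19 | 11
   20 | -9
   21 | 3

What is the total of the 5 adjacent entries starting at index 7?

-3

Elements at indices 7..11: -6, -3, 4, -9, 11
sum(-6, -3, 4, -9, 11) = -3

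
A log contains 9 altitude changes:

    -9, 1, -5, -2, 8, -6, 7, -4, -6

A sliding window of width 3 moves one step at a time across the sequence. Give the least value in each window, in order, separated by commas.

-9, -5, -5, -6, -6, -6, -6

-9 1 -5 → min -9
1 -5 -2 → min -5
-5 -2 8 → min -5
-2 8 -6 → min -6
8 -6 7 → min -6
-6 7 -4 → min -6
7 -4 -6 → min -6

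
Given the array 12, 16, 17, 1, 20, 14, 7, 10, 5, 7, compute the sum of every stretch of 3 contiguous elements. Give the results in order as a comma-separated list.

Sliding a size-3 window across the 10 values:
12 16 17 → sum 45
16 17 1 → sum 34
17 1 20 → sum 38
1 20 14 → sum 35
20 14 7 → sum 41
14 7 10 → sum 31
7 10 5 → sum 22
10 5 7 → sum 22

45, 34, 38, 35, 41, 31, 22, 22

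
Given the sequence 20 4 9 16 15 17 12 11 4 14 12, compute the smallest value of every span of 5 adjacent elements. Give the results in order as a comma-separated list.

4, 4, 9, 11, 4, 4, 4

20 4 9 16 15 → min 4
4 9 16 15 17 → min 4
9 16 15 17 12 → min 9
16 15 17 12 11 → min 11
15 17 12 11 4 → min 4
17 12 11 4 14 → min 4
12 11 4 14 12 → min 4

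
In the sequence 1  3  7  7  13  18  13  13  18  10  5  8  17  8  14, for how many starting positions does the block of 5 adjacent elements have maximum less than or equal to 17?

3

[1, 3, 7, 7, 13] → max 13  ≤ 17 ✓
[3, 7, 7, 13, 18] → max 18
[7, 7, 13, 18, 13] → max 18
[7, 13, 18, 13, 13] → max 18
[13, 18, 13, 13, 18] → max 18
[18, 13, 13, 18, 10] → max 18
[13, 13, 18, 10, 5] → max 18
[13, 18, 10, 5, 8] → max 18
[18, 10, 5, 8, 17] → max 18
[10, 5, 8, 17, 8] → max 17  ≤ 17 ✓
[5, 8, 17, 8, 14] → max 17  ≤ 17 ✓
3 windows satisfy the condition.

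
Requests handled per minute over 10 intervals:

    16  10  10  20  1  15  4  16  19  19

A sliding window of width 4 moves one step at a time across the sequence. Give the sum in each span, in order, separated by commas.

56, 41, 46, 40, 36, 54, 58

(16, 10, 10, 20) → sum 56
(10, 10, 20, 1) → sum 41
(10, 20, 1, 15) → sum 46
(20, 1, 15, 4) → sum 40
(1, 15, 4, 16) → sum 36
(15, 4, 16, 19) → sum 54
(4, 16, 19, 19) → sum 58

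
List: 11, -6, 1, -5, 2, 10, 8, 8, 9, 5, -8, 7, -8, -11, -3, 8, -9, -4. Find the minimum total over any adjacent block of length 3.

(11, -6, 1) → sum 6
(-6, 1, -5) → sum -10
(1, -5, 2) → sum -2
(-5, 2, 10) → sum 7
(2, 10, 8) → sum 20
(10, 8, 8) → sum 26
(8, 8, 9) → sum 25
(8, 9, 5) → sum 22
(9, 5, -8) → sum 6
(5, -8, 7) → sum 4
(-8, 7, -8) → sum -9
(7, -8, -11) → sum -12
(-8, -11, -3) → sum -22
(-11, -3, 8) → sum -6
(-3, 8, -9) → sum -4
(8, -9, -4) → sum -5
Minimum of these is -22.

-22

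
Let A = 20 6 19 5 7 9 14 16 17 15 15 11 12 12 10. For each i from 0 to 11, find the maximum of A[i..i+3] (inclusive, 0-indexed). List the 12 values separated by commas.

20 6 19 5 → max 20
6 19 5 7 → max 19
19 5 7 9 → max 19
5 7 9 14 → max 14
7 9 14 16 → max 16
9 14 16 17 → max 17
14 16 17 15 → max 17
16 17 15 15 → max 17
17 15 15 11 → max 17
15 15 11 12 → max 15
15 11 12 12 → max 15
11 12 12 10 → max 12

20, 19, 19, 14, 16, 17, 17, 17, 17, 15, 15, 12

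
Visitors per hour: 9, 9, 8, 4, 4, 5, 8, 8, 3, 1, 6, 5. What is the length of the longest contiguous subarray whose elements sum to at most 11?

3

[9] sum 9 len 1
[9] sum 9 len 1
[8] sum 8 len 1
[4] sum 4 len 1
[4, 4] sum 8 len 2
[4, 5] sum 9 len 2
[8] sum 8 len 1
[8] sum 8 len 1
[8, 3] sum 11 len 2
[3, 1] sum 4 len 2
[3, 1, 6] sum 10 len 3
[6, 5] sum 11 len 2
Longest length seen: 3.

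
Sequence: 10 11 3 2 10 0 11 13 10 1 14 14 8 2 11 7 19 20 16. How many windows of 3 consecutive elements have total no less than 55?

(10, 11, 3) → sum 24
(11, 3, 2) → sum 16
(3, 2, 10) → sum 15
(2, 10, 0) → sum 12
(10, 0, 11) → sum 21
(0, 11, 13) → sum 24
(11, 13, 10) → sum 34
(13, 10, 1) → sum 24
(10, 1, 14) → sum 25
(1, 14, 14) → sum 29
(14, 14, 8) → sum 36
(14, 8, 2) → sum 24
(8, 2, 11) → sum 21
(2, 11, 7) → sum 20
(11, 7, 19) → sum 37
(7, 19, 20) → sum 46
(19, 20, 16) → sum 55  ≥ 55 ✓
1 window satisfy the condition.

1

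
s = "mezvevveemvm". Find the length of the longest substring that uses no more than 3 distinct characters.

9

[m] 1 distinct, len 1
[m, e] 2 distinct, len 2
[m, e, z] 3 distinct, len 3
[e, z, v] 3 distinct, len 3
[e, z, v, e] 3 distinct, len 4
[e, z, v, e, v] 3 distinct, len 5
[e, z, v, e, v, v] 3 distinct, len 6
[e, z, v, e, v, v, e] 3 distinct, len 7
[e, z, v, e, v, v, e, e] 3 distinct, len 8
[v, e, v, v, e, e, m] 3 distinct, len 7
[v, e, v, v, e, e, m, v] 3 distinct, len 8
[v, e, v, v, e, e, m, v, m] 3 distinct, len 9
Longest length with ≤3 distinct: 9.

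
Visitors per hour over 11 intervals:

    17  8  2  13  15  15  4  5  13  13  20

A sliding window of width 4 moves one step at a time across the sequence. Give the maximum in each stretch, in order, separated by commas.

17, 15, 15, 15, 15, 15, 13, 20

[17, 8, 2, 13] → max 17
[8, 2, 13, 15] → max 15
[2, 13, 15, 15] → max 15
[13, 15, 15, 4] → max 15
[15, 15, 4, 5] → max 15
[15, 4, 5, 13] → max 15
[4, 5, 13, 13] → max 13
[5, 13, 13, 20] → max 20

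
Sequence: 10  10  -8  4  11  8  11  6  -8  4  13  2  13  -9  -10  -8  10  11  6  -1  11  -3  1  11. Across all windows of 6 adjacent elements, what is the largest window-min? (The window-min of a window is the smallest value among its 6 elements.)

Window mins for each of the 19 positions:
10 10 -8 4 11 8 → min -8
10 -8 4 11 8 11 → min -8
-8 4 11 8 11 6 → min -8
4 11 8 11 6 -8 → min -8
11 8 11 6 -8 4 → min -8
8 11 6 -8 4 13 → min -8
11 6 -8 4 13 2 → min -8
6 -8 4 13 2 13 → min -8
-8 4 13 2 13 -9 → min -9
4 13 2 13 -9 -10 → min -10
13 2 13 -9 -10 -8 → min -10
2 13 -9 -10 -8 10 → min -10
13 -9 -10 -8 10 11 → min -10
-9 -10 -8 10 11 6 → min -10
-10 -8 10 11 6 -1 → min -10
-8 10 11 6 -1 11 → min -8
10 11 6 -1 11 -3 → min -3
11 6 -1 11 -3 1 → min -3
6 -1 11 -3 1 11 → min -3
Largest of these is -3.

-3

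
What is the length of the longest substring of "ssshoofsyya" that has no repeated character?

4

add s: [s] len 1
add s (repeat s, move left end past it): [s] len 1
add s (repeat s, move left end past it): [s] len 1
add h: [s, h] len 2
add o: [s, h, o] len 3
add o (repeat o, move left end past it): [o] len 1
add f: [o, f] len 2
add s: [o, f, s] len 3
add y: [o, f, s, y] len 4
add y (repeat y, move left end past it): [y] len 1
add a: [y, a] len 2
Longest all-distinct length: 4.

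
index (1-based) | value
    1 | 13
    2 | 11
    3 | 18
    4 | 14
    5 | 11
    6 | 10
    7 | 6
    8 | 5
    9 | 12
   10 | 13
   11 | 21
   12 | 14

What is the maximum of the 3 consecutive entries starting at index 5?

11

Elements at indices 5..7: 11, 10, 6
max(11, 10, 6) = 11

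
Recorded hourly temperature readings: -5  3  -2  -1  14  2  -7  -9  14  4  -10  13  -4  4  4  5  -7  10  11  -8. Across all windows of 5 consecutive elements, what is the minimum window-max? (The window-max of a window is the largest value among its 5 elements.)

5

Window maxs for each of the 16 positions:
[-5, 3, -2, -1, 14] → max 14
[3, -2, -1, 14, 2] → max 14
[-2, -1, 14, 2, -7] → max 14
[-1, 14, 2, -7, -9] → max 14
[14, 2, -7, -9, 14] → max 14
[2, -7, -9, 14, 4] → max 14
[-7, -9, 14, 4, -10] → max 14
[-9, 14, 4, -10, 13] → max 14
[14, 4, -10, 13, -4] → max 14
[4, -10, 13, -4, 4] → max 13
[-10, 13, -4, 4, 4] → max 13
[13, -4, 4, 4, 5] → max 13
[-4, 4, 4, 5, -7] → max 5
[4, 4, 5, -7, 10] → max 10
[4, 5, -7, 10, 11] → max 11
[5, -7, 10, 11, -8] → max 11
Minimum of these is 5.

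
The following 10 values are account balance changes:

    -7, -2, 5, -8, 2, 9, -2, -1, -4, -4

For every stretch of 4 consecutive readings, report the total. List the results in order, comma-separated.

-12, -3, 8, 1, 8, 2, -11

[-7, -2, 5, -8] → sum -12
[-2, 5, -8, 2] → sum -3
[5, -8, 2, 9] → sum 8
[-8, 2, 9, -2] → sum 1
[2, 9, -2, -1] → sum 8
[9, -2, -1, -4] → sum 2
[-2, -1, -4, -4] → sum -11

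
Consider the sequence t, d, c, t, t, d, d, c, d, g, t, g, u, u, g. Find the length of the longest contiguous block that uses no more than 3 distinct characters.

Extend right; when distinct count exceeds 3, shrink from the left:
[t] 1 distinct, len 1
[t, d] 2 distinct, len 2
[t, d, c] 3 distinct, len 3
[t, d, c, t] 3 distinct, len 4
[t, d, c, t, t] 3 distinct, len 5
[t, d, c, t, t, d] 3 distinct, len 6
[t, d, c, t, t, d, d] 3 distinct, len 7
[t, d, c, t, t, d, d, c] 3 distinct, len 8
[t, d, c, t, t, d, d, c, d] 3 distinct, len 9
[d, d, c, d, g] 3 distinct, len 5
[d, g, t] 3 distinct, len 3
[d, g, t, g] 3 distinct, len 4
[g, t, g, u] 3 distinct, len 4
[g, t, g, u, u] 3 distinct, len 5
[g, t, g, u, u, g] 3 distinct, len 6
Longest length with ≤3 distinct: 9.

9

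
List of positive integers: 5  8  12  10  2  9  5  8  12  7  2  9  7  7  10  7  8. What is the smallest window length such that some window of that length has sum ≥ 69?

add 5: running sum 5 < 69
add 8: running sum 13 < 69
add 12: running sum 25 < 69
add 10: running sum 35 < 69
add 2: running sum 37 < 69
add 9: running sum 46 < 69
add 5: running sum 51 < 69
add 8: running sum 59 < 69
end 8: [5, 8, 12, 10, 2, 9, 5, 8, 12] sum 71, len 9
end 9: [8, 12, 10, 2, 9, 5, 8, 12, 7] sum 73, len 9
end 10: [8, 12, 10, 2, 9, 5, 8, 12, 7, 2] sum 75, len 10
end 11: [12, 10, 2, 9, 5, 8, 12, 7, 2, 9] sum 76, len 10
end 12: [10, 2, 9, 5, 8, 12, 7, 2, 9, 7] sum 71, len 10
end 13: [10, 2, 9, 5, 8, 12, 7, 2, 9, 7, 7] sum 78, len 11
end 14: [9, 5, 8, 12, 7, 2, 9, 7, 7, 10] sum 76, len 10
end 15: [8, 12, 7, 2, 9, 7, 7, 10, 7] sum 69, len 9
end 16: [12, 7, 2, 9, 7, 7, 10, 7, 8] sum 69, len 9
Shortest qualifying length: 9.

9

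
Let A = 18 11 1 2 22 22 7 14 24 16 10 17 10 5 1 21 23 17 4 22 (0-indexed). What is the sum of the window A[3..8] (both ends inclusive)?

91

Elements at indices 3..8: 2, 22, 22, 7, 14, 24
sum(2, 22, 22, 7, 14, 24) = 91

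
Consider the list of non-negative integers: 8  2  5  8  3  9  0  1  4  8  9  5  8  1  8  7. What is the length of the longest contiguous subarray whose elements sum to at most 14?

4

[8] sum 8 len 1
[8, 2] sum 10 len 2
[2, 5] sum 7 len 2
[5, 8] sum 13 len 2
[8, 3] sum 11 len 2
[3, 9] sum 12 len 2
[3, 9, 0] sum 12 len 3
[3, 9, 0, 1] sum 13 len 4
[9, 0, 1, 4] sum 14 len 4
[0, 1, 4, 8] sum 13 len 4
[9] sum 9 len 1
[9, 5] sum 14 len 2
[5, 8] sum 13 len 2
[5, 8, 1] sum 14 len 3
[1, 8] sum 9 len 2
[7] sum 7 len 1
Longest length seen: 4.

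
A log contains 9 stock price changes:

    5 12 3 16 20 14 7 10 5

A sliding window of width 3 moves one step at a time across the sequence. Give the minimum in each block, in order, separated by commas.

(5, 12, 3) → min 3
(12, 3, 16) → min 3
(3, 16, 20) → min 3
(16, 20, 14) → min 14
(20, 14, 7) → min 7
(14, 7, 10) → min 7
(7, 10, 5) → min 5

3, 3, 3, 14, 7, 7, 5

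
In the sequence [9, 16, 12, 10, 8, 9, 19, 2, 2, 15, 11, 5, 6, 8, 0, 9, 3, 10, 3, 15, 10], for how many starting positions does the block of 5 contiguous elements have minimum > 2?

(9, 16, 12, 10, 8) → min 8  > 2 ✓
(16, 12, 10, 8, 9) → min 8  > 2 ✓
(12, 10, 8, 9, 19) → min 8  > 2 ✓
(10, 8, 9, 19, 2) → min 2
(8, 9, 19, 2, 2) → min 2
(9, 19, 2, 2, 15) → min 2
(19, 2, 2, 15, 11) → min 2
(2, 2, 15, 11, 5) → min 2
(2, 15, 11, 5, 6) → min 2
(15, 11, 5, 6, 8) → min 5  > 2 ✓
(11, 5, 6, 8, 0) → min 0
(5, 6, 8, 0, 9) → min 0
(6, 8, 0, 9, 3) → min 0
(8, 0, 9, 3, 10) → min 0
(0, 9, 3, 10, 3) → min 0
(9, 3, 10, 3, 15) → min 3  > 2 ✓
(3, 10, 3, 15, 10) → min 3  > 2 ✓
6 windows satisfy the condition.

6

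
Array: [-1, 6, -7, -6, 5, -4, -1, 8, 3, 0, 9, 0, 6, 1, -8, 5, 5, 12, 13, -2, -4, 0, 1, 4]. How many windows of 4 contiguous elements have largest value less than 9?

[-1, 6, -7, -6] → max 6  < 9 ✓
[6, -7, -6, 5] → max 6  < 9 ✓
[-7, -6, 5, -4] → max 5  < 9 ✓
[-6, 5, -4, -1] → max 5  < 9 ✓
[5, -4, -1, 8] → max 8  < 9 ✓
[-4, -1, 8, 3] → max 8  < 9 ✓
[-1, 8, 3, 0] → max 8  < 9 ✓
[8, 3, 0, 9] → max 9
[3, 0, 9, 0] → max 9
[0, 9, 0, 6] → max 9
[9, 0, 6, 1] → max 9
[0, 6, 1, -8] → max 6  < 9 ✓
[6, 1, -8, 5] → max 6  < 9 ✓
[1, -8, 5, 5] → max 5  < 9 ✓
[-8, 5, 5, 12] → max 12
[5, 5, 12, 13] → max 13
[5, 12, 13, -2] → max 13
[12, 13, -2, -4] → max 13
[13, -2, -4, 0] → max 13
[-2, -4, 0, 1] → max 1  < 9 ✓
[-4, 0, 1, 4] → max 4  < 9 ✓
12 windows satisfy the condition.

12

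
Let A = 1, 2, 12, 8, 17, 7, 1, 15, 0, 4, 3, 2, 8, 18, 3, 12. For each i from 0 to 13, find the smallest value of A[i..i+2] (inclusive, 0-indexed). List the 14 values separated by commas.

1, 2, 8, 7, 1, 1, 0, 0, 0, 2, 2, 2, 3, 3

Sliding a size-3 window across the 16 values:
[1, 2, 12] → min 1
[2, 12, 8] → min 2
[12, 8, 17] → min 8
[8, 17, 7] → min 7
[17, 7, 1] → min 1
[7, 1, 15] → min 1
[1, 15, 0] → min 0
[15, 0, 4] → min 0
[0, 4, 3] → min 0
[4, 3, 2] → min 2
[3, 2, 8] → min 2
[2, 8, 18] → min 2
[8, 18, 3] → min 3
[18, 3, 12] → min 3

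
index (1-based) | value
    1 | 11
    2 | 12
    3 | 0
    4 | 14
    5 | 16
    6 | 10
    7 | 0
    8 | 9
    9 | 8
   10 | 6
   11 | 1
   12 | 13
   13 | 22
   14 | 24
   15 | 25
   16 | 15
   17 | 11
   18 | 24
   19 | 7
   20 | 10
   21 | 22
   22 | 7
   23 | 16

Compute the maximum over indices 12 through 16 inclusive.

25

Elements at indices 12..16: 13, 22, 24, 25, 15
max(13, 22, 24, 25, 15) = 25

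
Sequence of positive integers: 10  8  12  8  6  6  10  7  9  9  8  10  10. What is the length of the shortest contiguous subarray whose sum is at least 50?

add 10: running sum 10 < 50
add 8: running sum 18 < 50
add 12: running sum 30 < 50
add 8: running sum 38 < 50
add 6: running sum 44 < 50
end 5: [10, 8, 12, 8, 6, 6] sum 50, len 6
end 6: [8, 12, 8, 6, 6, 10] sum 50, len 6
end 7: [8, 12, 8, 6, 6, 10, 7] sum 57, len 7
end 8: [12, 8, 6, 6, 10, 7, 9] sum 58, len 7
end 9: [8, 6, 6, 10, 7, 9, 9] sum 55, len 7
end 10: [6, 6, 10, 7, 9, 9, 8] sum 55, len 7
end 11: [10, 7, 9, 9, 8, 10] sum 53, len 6
end 12: [7, 9, 9, 8, 10, 10] sum 53, len 6
Shortest qualifying length: 6.

6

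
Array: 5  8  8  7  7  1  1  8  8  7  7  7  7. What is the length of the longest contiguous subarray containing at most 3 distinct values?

add 5: window [5] (1 distinct), len 1
add 8: window [5, 8] (2 distinct), len 2
add 8: window [5, 8, 8] (2 distinct), len 3
add 7: window [5, 8, 8, 7] (3 distinct), len 4
add 7: window [5, 8, 8, 7, 7] (3 distinct), len 5
add 1: window [8, 8, 7, 7, 1] (3 distinct), len 5
add 1: window [8, 8, 7, 7, 1, 1] (3 distinct), len 6
add 8: window [8, 8, 7, 7, 1, 1, 8] (3 distinct), len 7
add 8: window [8, 8, 7, 7, 1, 1, 8, 8] (3 distinct), len 8
add 7: window [8, 8, 7, 7, 1, 1, 8, 8, 7] (3 distinct), len 9
add 7: window [8, 8, 7, 7, 1, 1, 8, 8, 7, 7] (3 distinct), len 10
add 7: window [8, 8, 7, 7, 1, 1, 8, 8, 7, 7, 7] (3 distinct), len 11
add 7: window [8, 8, 7, 7, 1, 1, 8, 8, 7, 7, 7, 7] (3 distinct), len 12
Longest length with ≤3 distinct: 12.

12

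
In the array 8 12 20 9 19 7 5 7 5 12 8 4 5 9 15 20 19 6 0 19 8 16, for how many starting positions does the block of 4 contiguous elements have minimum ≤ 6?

15

[8, 12, 20, 9] → min 8
[12, 20, 9, 19] → min 9
[20, 9, 19, 7] → min 7
[9, 19, 7, 5] → min 5  ≤ 6 ✓
[19, 7, 5, 7] → min 5  ≤ 6 ✓
[7, 5, 7, 5] → min 5  ≤ 6 ✓
[5, 7, 5, 12] → min 5  ≤ 6 ✓
[7, 5, 12, 8] → min 5  ≤ 6 ✓
[5, 12, 8, 4] → min 4  ≤ 6 ✓
[12, 8, 4, 5] → min 4  ≤ 6 ✓
[8, 4, 5, 9] → min 4  ≤ 6 ✓
[4, 5, 9, 15] → min 4  ≤ 6 ✓
[5, 9, 15, 20] → min 5  ≤ 6 ✓
[9, 15, 20, 19] → min 9
[15, 20, 19, 6] → min 6  ≤ 6 ✓
[20, 19, 6, 0] → min 0  ≤ 6 ✓
[19, 6, 0, 19] → min 0  ≤ 6 ✓
[6, 0, 19, 8] → min 0  ≤ 6 ✓
[0, 19, 8, 16] → min 0  ≤ 6 ✓
15 windows satisfy the condition.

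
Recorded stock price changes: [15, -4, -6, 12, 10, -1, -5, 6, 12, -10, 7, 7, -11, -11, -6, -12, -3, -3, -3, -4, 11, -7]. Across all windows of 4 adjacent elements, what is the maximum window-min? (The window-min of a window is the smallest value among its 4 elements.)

15 -4 -6 12 → min -6
-4 -6 12 10 → min -6
-6 12 10 -1 → min -6
12 10 -1 -5 → min -5
10 -1 -5 6 → min -5
-1 -5 6 12 → min -5
-5 6 12 -10 → min -10
6 12 -10 7 → min -10
12 -10 7 7 → min -10
-10 7 7 -11 → min -11
7 7 -11 -11 → min -11
7 -11 -11 -6 → min -11
-11 -11 -6 -12 → min -12
-11 -6 -12 -3 → min -12
-6 -12 -3 -3 → min -12
-12 -3 -3 -3 → min -12
-3 -3 -3 -4 → min -4
-3 -3 -4 11 → min -4
-3 -4 11 -7 → min -7
Maximum of these is -4.

-4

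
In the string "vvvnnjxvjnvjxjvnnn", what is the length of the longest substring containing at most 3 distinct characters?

Extend right; when distinct count exceeds 3, shrink from the left:
[v] 1 distinct, len 1
[v, v] 1 distinct, len 2
[v, v, v] 1 distinct, len 3
[v, v, v, n] 2 distinct, len 4
[v, v, v, n, n] 2 distinct, len 5
[v, v, v, n, n, j] 3 distinct, len 6
[n, n, j, x] 3 distinct, len 4
[j, x, v] 3 distinct, len 3
[j, x, v, j] 3 distinct, len 4
[v, j, n] 3 distinct, len 3
[v, j, n, v] 3 distinct, len 4
[v, j, n, v, j] 3 distinct, len 5
[v, j, x] 3 distinct, len 3
[v, j, x, j] 3 distinct, len 4
[v, j, x, j, v] 3 distinct, len 5
[j, v, n] 3 distinct, len 3
[j, v, n, n] 3 distinct, len 4
[j, v, n, n, n] 3 distinct, len 5
Longest length with ≤3 distinct: 6.

6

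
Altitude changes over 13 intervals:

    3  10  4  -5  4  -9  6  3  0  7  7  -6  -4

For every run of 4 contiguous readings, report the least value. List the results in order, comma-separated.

[3, 10, 4, -5] → min -5
[10, 4, -5, 4] → min -5
[4, -5, 4, -9] → min -9
[-5, 4, -9, 6] → min -9
[4, -9, 6, 3] → min -9
[-9, 6, 3, 0] → min -9
[6, 3, 0, 7] → min 0
[3, 0, 7, 7] → min 0
[0, 7, 7, -6] → min -6
[7, 7, -6, -4] → min -6

-5, -5, -9, -9, -9, -9, 0, 0, -6, -6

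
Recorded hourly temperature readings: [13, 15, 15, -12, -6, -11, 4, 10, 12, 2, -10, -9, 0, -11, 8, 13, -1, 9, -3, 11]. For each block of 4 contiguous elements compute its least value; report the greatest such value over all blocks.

2

Each size-4 window and its min:
13 15 15 -12 → min -12
15 15 -12 -6 → min -12
15 -12 -6 -11 → min -12
-12 -6 -11 4 → min -12
-6 -11 4 10 → min -11
-11 4 10 12 → min -11
4 10 12 2 → min 2
10 12 2 -10 → min -10
12 2 -10 -9 → min -10
2 -10 -9 0 → min -10
-10 -9 0 -11 → min -11
-9 0 -11 8 → min -11
0 -11 8 13 → min -11
-11 8 13 -1 → min -11
8 13 -1 9 → min -1
13 -1 9 -3 → min -3
-1 9 -3 11 → min -3
Greatest of these is 2.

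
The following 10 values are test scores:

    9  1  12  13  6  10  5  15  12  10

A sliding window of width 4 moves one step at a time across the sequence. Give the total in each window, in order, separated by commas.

35, 32, 41, 34, 36, 42, 42

[9, 1, 12, 13] → sum 35
[1, 12, 13, 6] → sum 32
[12, 13, 6, 10] → sum 41
[13, 6, 10, 5] → sum 34
[6, 10, 5, 15] → sum 36
[10, 5, 15, 12] → sum 42
[5, 15, 12, 10] → sum 42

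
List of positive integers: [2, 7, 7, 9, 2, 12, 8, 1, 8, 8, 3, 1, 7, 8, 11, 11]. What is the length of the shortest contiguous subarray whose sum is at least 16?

add 2: running sum 2 < 16
add 7: running sum 9 < 16
add 7: shortest ending here [2, 7, 7] sum 16, len 3
add 9: shortest ending here [7, 9] sum 16, len 2
add 2: shortest ending here [7, 9, 2] sum 18, len 3
add 12: shortest ending here [9, 2, 12] sum 23, len 3
add 8: shortest ending here [12, 8] sum 20, len 2
add 1: shortest ending here [12, 8, 1] sum 21, len 3
add 8: shortest ending here [8, 1, 8] sum 17, len 3
add 8: shortest ending here [8, 8] sum 16, len 2
add 3: shortest ending here [8, 8, 3] sum 19, len 3
add 1: shortest ending here [8, 8, 3, 1] sum 20, len 4
add 7: shortest ending here [8, 3, 1, 7] sum 19, len 4
add 8: shortest ending here [1, 7, 8] sum 16, len 3
add 11: shortest ending here [8, 11] sum 19, len 2
add 11: shortest ending here [11, 11] sum 22, len 2
Shortest qualifying length: 2.

2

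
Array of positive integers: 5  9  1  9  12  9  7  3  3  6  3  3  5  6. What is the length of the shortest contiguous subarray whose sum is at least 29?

add 5: running sum 5 < 29
add 9: running sum 14 < 29
add 1: running sum 15 < 29
add 9: running sum 24 < 29
end 4: [9, 1, 9, 12] sum 31, len 4
end 5: [9, 12, 9] sum 30, len 3
end 6: [9, 12, 9, 7] sum 37, len 4
end 7: [12, 9, 7, 3] sum 31, len 4
end 8: [12, 9, 7, 3, 3] sum 34, len 5
end 9: [12, 9, 7, 3, 3, 6] sum 40, len 6
end 10: [9, 7, 3, 3, 6, 3] sum 31, len 6
end 11: [9, 7, 3, 3, 6, 3, 3] sum 34, len 7
end 12: [7, 3, 3, 6, 3, 3, 5] sum 30, len 7
end 13: [3, 3, 6, 3, 3, 5, 6] sum 29, len 7
Shortest qualifying length: 3.

3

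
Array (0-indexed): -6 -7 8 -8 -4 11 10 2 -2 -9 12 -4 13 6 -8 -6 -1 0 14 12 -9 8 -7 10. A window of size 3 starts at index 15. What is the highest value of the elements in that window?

Elements at indices 15..17: -6, -1, 0
max(-6, -1, 0) = 0

0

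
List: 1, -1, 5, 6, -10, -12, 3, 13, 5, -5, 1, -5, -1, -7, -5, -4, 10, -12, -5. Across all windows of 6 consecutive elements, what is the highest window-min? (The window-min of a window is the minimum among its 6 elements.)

-5

Each size-6 window and its min:
(1, -1, 5, 6, -10, -12) → min -12
(-1, 5, 6, -10, -12, 3) → min -12
(5, 6, -10, -12, 3, 13) → min -12
(6, -10, -12, 3, 13, 5) → min -12
(-10, -12, 3, 13, 5, -5) → min -12
(-12, 3, 13, 5, -5, 1) → min -12
(3, 13, 5, -5, 1, -5) → min -5
(13, 5, -5, 1, -5, -1) → min -5
(5, -5, 1, -5, -1, -7) → min -7
(-5, 1, -5, -1, -7, -5) → min -7
(1, -5, -1, -7, -5, -4) → min -7
(-5, -1, -7, -5, -4, 10) → min -7
(-1, -7, -5, -4, 10, -12) → min -12
(-7, -5, -4, 10, -12, -5) → min -12
Highest of these is -5.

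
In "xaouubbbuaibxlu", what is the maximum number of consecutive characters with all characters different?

6

add x: [x] len 1
add a: [x, a] len 2
add o: [x, a, o] len 3
add u: [x, a, o, u] len 4
add u (repeat u, move left end past it): [u] len 1
add b: [u, b] len 2
add b (repeat b, move left end past it): [b] len 1
add b (repeat b, move left end past it): [b] len 1
add u: [b, u] len 2
add a: [b, u, a] len 3
add i: [b, u, a, i] len 4
add b (repeat b, move left end past it): [u, a, i, b] len 4
add x: [u, a, i, b, x] len 5
add l: [u, a, i, b, x, l] len 6
add u (repeat u, move left end past it): [a, i, b, x, l, u] len 6
Longest all-distinct length: 6.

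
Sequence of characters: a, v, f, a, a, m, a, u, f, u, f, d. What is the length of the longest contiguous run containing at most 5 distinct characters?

[a] 1 distinct, len 1
[a, v] 2 distinct, len 2
[a, v, f] 3 distinct, len 3
[a, v, f, a] 3 distinct, len 4
[a, v, f, a, a] 3 distinct, len 5
[a, v, f, a, a, m] 4 distinct, len 6
[a, v, f, a, a, m, a] 4 distinct, len 7
[a, v, f, a, a, m, a, u] 5 distinct, len 8
[a, v, f, a, a, m, a, u, f] 5 distinct, len 9
[a, v, f, a, a, m, a, u, f, u] 5 distinct, len 10
[a, v, f, a, a, m, a, u, f, u, f] 5 distinct, len 11
[f, a, a, m, a, u, f, u, f, d] 5 distinct, len 10
Longest length with ≤5 distinct: 11.

11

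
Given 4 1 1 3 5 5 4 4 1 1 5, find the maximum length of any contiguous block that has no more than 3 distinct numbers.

add 4: window [4] (1 distinct), len 1
add 1: window [4, 1] (2 distinct), len 2
add 1: window [4, 1, 1] (2 distinct), len 3
add 3: window [4, 1, 1, 3] (3 distinct), len 4
add 5: window [1, 1, 3, 5] (3 distinct), len 4
add 5: window [1, 1, 3, 5, 5] (3 distinct), len 5
add 4: window [3, 5, 5, 4] (3 distinct), len 4
add 4: window [3, 5, 5, 4, 4] (3 distinct), len 5
add 1: window [5, 5, 4, 4, 1] (3 distinct), len 5
add 1: window [5, 5, 4, 4, 1, 1] (3 distinct), len 6
add 5: window [5, 5, 4, 4, 1, 1, 5] (3 distinct), len 7
Longest length with ≤3 distinct: 7.

7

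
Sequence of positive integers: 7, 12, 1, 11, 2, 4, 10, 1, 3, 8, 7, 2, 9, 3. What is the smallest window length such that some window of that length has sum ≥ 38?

6

add 7: running sum 7 < 38
add 12: running sum 19 < 38
add 1: running sum 20 < 38
add 11: running sum 31 < 38
add 2: running sum 33 < 38
add 4: running sum 37 < 38
end 6: [12, 1, 11, 2, 4, 10] sum 40, len 6
end 7: [12, 1, 11, 2, 4, 10, 1] sum 41, len 7
end 8: [12, 1, 11, 2, 4, 10, 1, 3] sum 44, len 8
end 9: [11, 2, 4, 10, 1, 3, 8] sum 39, len 7
end 10: [11, 2, 4, 10, 1, 3, 8, 7] sum 46, len 8
end 11: [11, 2, 4, 10, 1, 3, 8, 7, 2] sum 48, len 9
end 12: [10, 1, 3, 8, 7, 2, 9] sum 40, len 7
end 13: [10, 1, 3, 8, 7, 2, 9, 3] sum 43, len 8
Shortest qualifying length: 6.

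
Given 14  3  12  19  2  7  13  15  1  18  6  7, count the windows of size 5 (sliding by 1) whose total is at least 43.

7

14 3 12 19 2 → sum 50  ≥ 43 ✓
3 12 19 2 7 → sum 43  ≥ 43 ✓
12 19 2 7 13 → sum 53  ≥ 43 ✓
19 2 7 13 15 → sum 56  ≥ 43 ✓
2 7 13 15 1 → sum 38
7 13 15 1 18 → sum 54  ≥ 43 ✓
13 15 1 18 6 → sum 53  ≥ 43 ✓
15 1 18 6 7 → sum 47  ≥ 43 ✓
7 windows satisfy the condition.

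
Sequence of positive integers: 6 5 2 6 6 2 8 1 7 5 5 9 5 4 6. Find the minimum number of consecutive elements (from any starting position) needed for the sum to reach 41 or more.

add 6: running sum 6 < 41
add 5: running sum 11 < 41
add 2: running sum 13 < 41
add 6: running sum 19 < 41
add 6: running sum 25 < 41
add 2: running sum 27 < 41
add 8: running sum 35 < 41
add 1: running sum 36 < 41
end 8: [6, 5, 2, 6, 6, 2, 8, 1, 7] sum 43, len 9
end 9: [5, 2, 6, 6, 2, 8, 1, 7, 5] sum 42, len 9
end 10: [2, 6, 6, 2, 8, 1, 7, 5, 5] sum 42, len 9
end 11: [6, 2, 8, 1, 7, 5, 5, 9] sum 43, len 8
end 12: [2, 8, 1, 7, 5, 5, 9, 5] sum 42, len 8
end 13: [8, 1, 7, 5, 5, 9, 5, 4] sum 44, len 8
end 14: [7, 5, 5, 9, 5, 4, 6] sum 41, len 7
Shortest qualifying length: 7.

7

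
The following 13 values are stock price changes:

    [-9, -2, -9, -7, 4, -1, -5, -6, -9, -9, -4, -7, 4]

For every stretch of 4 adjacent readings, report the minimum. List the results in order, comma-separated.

-9, -9, -9, -7, -6, -9, -9, -9, -9, -9

(-9, -2, -9, -7) → min -9
(-2, -9, -7, 4) → min -9
(-9, -7, 4, -1) → min -9
(-7, 4, -1, -5) → min -7
(4, -1, -5, -6) → min -6
(-1, -5, -6, -9) → min -9
(-5, -6, -9, -9) → min -9
(-6, -9, -9, -4) → min -9
(-9, -9, -4, -7) → min -9
(-9, -4, -7, 4) → min -9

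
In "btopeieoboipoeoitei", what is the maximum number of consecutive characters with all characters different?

6

[b] len 1
[b, t] len 2
[b, t, o] len 3
[b, t, o, p] len 4
[b, t, o, p, e] len 5
[b, t, o, p, e, i] len 6
[i, e] len 2
[i, e, o] len 3
[i, e, o, b] len 4
[b, o] len 2
[b, o, i] len 3
[b, o, i, p] len 4
[i, p, o] len 3
[i, p, o, e] len 4
[e, o] len 2
[e, o, i] len 3
[e, o, i, t] len 4
[o, i, t, e] len 4
[t, e, i] len 3
Longest all-distinct length: 6.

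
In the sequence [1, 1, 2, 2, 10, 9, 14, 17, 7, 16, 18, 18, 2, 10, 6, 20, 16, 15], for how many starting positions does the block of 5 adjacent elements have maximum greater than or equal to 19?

1 1 2 2 10 → max 10
1 2 2 10 9 → max 10
2 2 10 9 14 → max 14
2 10 9 14 17 → max 17
10 9 14 17 7 → max 17
9 14 17 7 16 → max 17
14 17 7 16 18 → max 18
17 7 16 18 18 → max 18
7 16 18 18 2 → max 18
16 18 18 2 10 → max 18
18 18 2 10 6 → max 18
18 2 10 6 20 → max 20  ≥ 19 ✓
2 10 6 20 16 → max 20  ≥ 19 ✓
10 6 20 16 15 → max 20  ≥ 19 ✓
3 windows satisfy the condition.

3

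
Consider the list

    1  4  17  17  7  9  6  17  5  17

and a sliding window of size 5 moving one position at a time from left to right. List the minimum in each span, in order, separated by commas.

(1, 4, 17, 17, 7) → min 1
(4, 17, 17, 7, 9) → min 4
(17, 17, 7, 9, 6) → min 6
(17, 7, 9, 6, 17) → min 6
(7, 9, 6, 17, 5) → min 5
(9, 6, 17, 5, 17) → min 5

1, 4, 6, 6, 5, 5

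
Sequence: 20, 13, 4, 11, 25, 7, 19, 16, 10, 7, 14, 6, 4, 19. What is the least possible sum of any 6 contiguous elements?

Each size-6 window and its sum:
20 13 4 11 25 7 → sum 80
13 4 11 25 7 19 → sum 79
4 11 25 7 19 16 → sum 82
11 25 7 19 16 10 → sum 88
25 7 19 16 10 7 → sum 84
7 19 16 10 7 14 → sum 73
19 16 10 7 14 6 → sum 72
16 10 7 14 6 4 → sum 57
10 7 14 6 4 19 → sum 60
Least of these is 57.

57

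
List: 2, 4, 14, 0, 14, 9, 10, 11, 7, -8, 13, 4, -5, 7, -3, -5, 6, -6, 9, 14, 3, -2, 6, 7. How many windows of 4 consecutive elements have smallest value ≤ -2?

15

2 4 14 0 → min 0
4 14 0 14 → min 0
14 0 14 9 → min 0
0 14 9 10 → min 0
14 9 10 11 → min 9
9 10 11 7 → min 7
10 11 7 -8 → min -8  ≤ -2 ✓
11 7 -8 13 → min -8  ≤ -2 ✓
7 -8 13 4 → min -8  ≤ -2 ✓
-8 13 4 -5 → min -8  ≤ -2 ✓
13 4 -5 7 → min -5  ≤ -2 ✓
4 -5 7 -3 → min -5  ≤ -2 ✓
-5 7 -3 -5 → min -5  ≤ -2 ✓
7 -3 -5 6 → min -5  ≤ -2 ✓
-3 -5 6 -6 → min -6  ≤ -2 ✓
-5 6 -6 9 → min -6  ≤ -2 ✓
6 -6 9 14 → min -6  ≤ -2 ✓
-6 9 14 3 → min -6  ≤ -2 ✓
9 14 3 -2 → min -2  ≤ -2 ✓
14 3 -2 6 → min -2  ≤ -2 ✓
3 -2 6 7 → min -2  ≤ -2 ✓
15 windows satisfy the condition.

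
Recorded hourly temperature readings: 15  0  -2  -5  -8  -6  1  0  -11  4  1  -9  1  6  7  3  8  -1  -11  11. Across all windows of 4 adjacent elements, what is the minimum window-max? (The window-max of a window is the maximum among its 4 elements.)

[15, 0, -2, -5] → max 15
[0, -2, -5, -8] → max 0
[-2, -5, -8, -6] → max -2
[-5, -8, -6, 1] → max 1
[-8, -6, 1, 0] → max 1
[-6, 1, 0, -11] → max 1
[1, 0, -11, 4] → max 4
[0, -11, 4, 1] → max 4
[-11, 4, 1, -9] → max 4
[4, 1, -9, 1] → max 4
[1, -9, 1, 6] → max 6
[-9, 1, 6, 7] → max 7
[1, 6, 7, 3] → max 7
[6, 7, 3, 8] → max 8
[7, 3, 8, -1] → max 8
[3, 8, -1, -11] → max 8
[8, -1, -11, 11] → max 11
Minimum of these is -2.

-2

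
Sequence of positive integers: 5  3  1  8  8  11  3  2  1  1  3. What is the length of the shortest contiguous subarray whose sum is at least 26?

3

Extend right; whenever the sum reaches 26, record the length and shrink from the left:
add 5: running sum 5 < 26
add 3: running sum 8 < 26
add 1: running sum 9 < 26
add 8: running sum 17 < 26
add 8: running sum 25 < 26
end 5: [8, 8, 11] sum 27, len 3
end 6: [8, 8, 11, 3] sum 30, len 4
end 7: [8, 8, 11, 3, 2] sum 32, len 5
end 8: [8, 8, 11, 3, 2, 1] sum 33, len 6
end 9: [8, 11, 3, 2, 1, 1] sum 26, len 6
end 10: [8, 11, 3, 2, 1, 1, 3] sum 29, len 7
Shortest qualifying length: 3.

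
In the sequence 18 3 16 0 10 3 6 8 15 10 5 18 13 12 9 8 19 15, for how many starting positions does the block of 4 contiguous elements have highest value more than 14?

12

18 3 16 0 → max 18  > 14 ✓
3 16 0 10 → max 16  > 14 ✓
16 0 10 3 → max 16  > 14 ✓
0 10 3 6 → max 10
10 3 6 8 → max 10
3 6 8 15 → max 15  > 14 ✓
6 8 15 10 → max 15  > 14 ✓
8 15 10 5 → max 15  > 14 ✓
15 10 5 18 → max 18  > 14 ✓
10 5 18 13 → max 18  > 14 ✓
5 18 13 12 → max 18  > 14 ✓
18 13 12 9 → max 18  > 14 ✓
13 12 9 8 → max 13
12 9 8 19 → max 19  > 14 ✓
9 8 19 15 → max 19  > 14 ✓
12 windows satisfy the condition.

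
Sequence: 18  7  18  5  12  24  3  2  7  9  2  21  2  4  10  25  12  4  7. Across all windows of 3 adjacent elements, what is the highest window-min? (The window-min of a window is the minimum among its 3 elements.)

10

18 7 18 → min 7
7 18 5 → min 5
18 5 12 → min 5
5 12 24 → min 5
12 24 3 → min 3
24 3 2 → min 2
3 2 7 → min 2
2 7 9 → min 2
7 9 2 → min 2
9 2 21 → min 2
2 21 2 → min 2
21 2 4 → min 2
2 4 10 → min 2
4 10 25 → min 4
10 25 12 → min 10
25 12 4 → min 4
12 4 7 → min 4
Highest of these is 10.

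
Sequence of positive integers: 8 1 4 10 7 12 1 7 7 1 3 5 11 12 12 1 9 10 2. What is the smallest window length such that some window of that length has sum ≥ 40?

add 8: running sum 8 < 40
add 1: running sum 9 < 40
add 4: running sum 13 < 40
add 10: running sum 23 < 40
add 7: running sum 30 < 40
add 12: shortest ending here [8, 1, 4, 10, 7, 12] sum 42, len 6
add 1: shortest ending here [8, 1, 4, 10, 7, 12, 1] sum 43, len 7
add 7: shortest ending here [4, 10, 7, 12, 1, 7] sum 41, len 6
add 7: shortest ending here [10, 7, 12, 1, 7, 7] sum 44, len 6
add 1: shortest ending here [10, 7, 12, 1, 7, 7, 1] sum 45, len 7
add 3: shortest ending here [10, 7, 12, 1, 7, 7, 1, 3] sum 48, len 8
add 5: shortest ending here [7, 12, 1, 7, 7, 1, 3, 5] sum 43, len 8
add 11: shortest ending here [12, 1, 7, 7, 1, 3, 5, 11] sum 47, len 8
add 12: shortest ending here [7, 7, 1, 3, 5, 11, 12] sum 46, len 7
add 12: shortest ending here [5, 11, 12, 12] sum 40, len 4
add 1: shortest ending here [5, 11, 12, 12, 1] sum 41, len 5
add 9: shortest ending here [11, 12, 12, 1, 9] sum 45, len 5
add 10: shortest ending here [12, 12, 1, 9, 10] sum 44, len 5
add 2: shortest ending here [12, 12, 1, 9, 10, 2] sum 46, len 6
Shortest qualifying length: 4.

4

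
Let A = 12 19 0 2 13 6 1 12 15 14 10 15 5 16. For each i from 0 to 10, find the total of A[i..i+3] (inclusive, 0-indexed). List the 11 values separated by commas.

33, 34, 21, 22, 32, 34, 42, 51, 54, 44, 46

[12, 19, 0, 2] → sum 33
[19, 0, 2, 13] → sum 34
[0, 2, 13, 6] → sum 21
[2, 13, 6, 1] → sum 22
[13, 6, 1, 12] → sum 32
[6, 1, 12, 15] → sum 34
[1, 12, 15, 14] → sum 42
[12, 15, 14, 10] → sum 51
[15, 14, 10, 15] → sum 54
[14, 10, 15, 5] → sum 44
[10, 15, 5, 16] → sum 46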